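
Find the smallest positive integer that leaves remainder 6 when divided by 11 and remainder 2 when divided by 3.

17

Since 3·4 ≡ 1 (mod 11), take x = 2 + 3·((6−2)·4 mod 11) = 2 + 3·5 = 17.
Check: 17 mod 11 = 6, 17 mod 3 = 2.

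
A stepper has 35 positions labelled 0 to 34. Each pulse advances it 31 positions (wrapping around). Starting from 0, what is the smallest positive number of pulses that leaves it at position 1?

31·26 = 806 = 23·35 + 1, so 31⁻¹ ≡ 26 (mod 35).

26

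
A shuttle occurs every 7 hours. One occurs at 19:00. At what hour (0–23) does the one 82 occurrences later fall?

82·7 = 574.
574 = 23·24 + 22, so 574 mod 24 = 22.
(19 + 22) mod 24 = 17.

17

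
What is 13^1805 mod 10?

Last digits of 3^n: 3, 9, 7, 1 (period 4).
1805 mod 4 = 1, so the last digit matches 3^1 = 3.

3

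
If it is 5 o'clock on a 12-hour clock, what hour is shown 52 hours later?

52 = 4·12 + 4, so 52 mod 12 = 4.
5 + 4 → 9 on a 12-hour dial.

9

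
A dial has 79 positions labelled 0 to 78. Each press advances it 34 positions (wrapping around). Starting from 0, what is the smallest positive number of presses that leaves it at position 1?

79 = 2·34 + 11
34 = 3·11 + 1
11 = 11·1 + 0
Back-substituting gives 34·7 ≡ 1 (mod 79).

7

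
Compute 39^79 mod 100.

59

By repeated squaring mod 100: 39^1≡39, 39^2≡21, 39^4≡41, 39^8≡81, 39^16≡61, 39^32≡21, 39^64≡41.
Since 79 = 1 + 2 + 4 + 8 + 64 in binary, 39^79 ≡ 39·21·41·81·41 ≡ 59 (mod 100).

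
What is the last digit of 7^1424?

Powers of 7 mod 10 repeat with period 4: 7, 9, 3, 1.
1424 mod 4 = 0, so the last digit matches 7^4 = 1.

1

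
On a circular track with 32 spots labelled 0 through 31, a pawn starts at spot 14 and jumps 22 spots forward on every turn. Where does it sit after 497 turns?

497·22 = 10934.
Dividing 10934 by 32 gives quotient 341 and remainder 22.
(14 + 22) mod 32 = 4.

4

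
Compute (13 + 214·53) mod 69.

214·53 = 11342.
11342 = 164·69 + 26, so 11342 mod 69 = 26.
(13 + 26) mod 69 = 39.

39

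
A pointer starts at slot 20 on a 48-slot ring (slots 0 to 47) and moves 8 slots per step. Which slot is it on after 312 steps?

20

312·8 = 2496.
2496 = 52·48 + 0, so 2496 mod 48 = 0.
(20 + 0) mod 48 = 20.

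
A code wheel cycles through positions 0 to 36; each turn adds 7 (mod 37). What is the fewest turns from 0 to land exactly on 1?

16

7·16 = 112 = 3·37 + 1, so 7⁻¹ ≡ 16 (mod 37).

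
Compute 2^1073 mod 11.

8

By repeated squaring mod 11: 2^1≡2, 2^2≡4, 2^4≡5, 2^8≡3, 2^16≡9, 2^32≡4, 2^64≡5, 2^128≡3, 2^256≡9, 2^512≡4, 2^1024≡5.
1073 = 1 + 16 + 32 + 1024, so 2^1073 ≡ 2·9·4·5 ≡ 8 (mod 11).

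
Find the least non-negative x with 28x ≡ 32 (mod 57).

The inverse of 28 mod 57 is 55 (since 28·55 = 1540 ≡ 1).
So x ≡ 55·32 = 1760 ≡ 50 (mod 57).
Check: 28·50 = 1400 = 24·57 + 32.

50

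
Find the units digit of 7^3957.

7

Last digits of 7^n: 7, 9, 3, 1 (period 4).
3957 leaves remainder 1 on division by 4, so 7^3957 ends in 7.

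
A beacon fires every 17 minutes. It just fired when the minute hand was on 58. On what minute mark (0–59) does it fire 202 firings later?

202·17 = 3434.
3434 − 57·60 = 14, so 3434 ≡ 14 (mod 60).
(58 + 14) mod 60 = 12.

12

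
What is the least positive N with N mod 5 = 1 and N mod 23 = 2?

71

x ≡ 1 (mod 5) gives x ∈ {1, 6, 11, 16, 21, 26, 31, 36, …}.
The first of these with x mod 23 = 2 is 71.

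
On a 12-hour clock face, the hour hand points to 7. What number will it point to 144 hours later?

7

144 − 12·12 = 0, so 144 ≡ 0 (mod 12).
7 + 0 → 7 on a 12-hour dial.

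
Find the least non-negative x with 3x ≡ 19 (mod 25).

The inverse of 3 mod 25 is 17 (since 3·17 = 51 ≡ 1).
So x ≡ 17·19 = 323 ≡ 23 (mod 25).
Check: 3·23 = 69 = 2·25 + 19.

23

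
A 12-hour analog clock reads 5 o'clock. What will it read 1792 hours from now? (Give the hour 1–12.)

1792 − 149·12 = 4, so 1792 ≡ 4 (mod 12).
5 + 4 → 9 on a 12-hour dial.

9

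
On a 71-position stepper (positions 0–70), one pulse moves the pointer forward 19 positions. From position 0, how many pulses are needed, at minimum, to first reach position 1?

15

19·15 = 285 = 4·71 + 1, so 19⁻¹ ≡ 15 (mod 71).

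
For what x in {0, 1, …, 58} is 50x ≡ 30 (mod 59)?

50⁻¹ ≡ 13 (mod 59) because 50·13 = 650 = 11·59 + 1.
So x ≡ 13·30 = 390 ≡ 36 (mod 59).

36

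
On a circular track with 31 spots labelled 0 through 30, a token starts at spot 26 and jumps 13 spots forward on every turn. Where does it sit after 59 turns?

59·13 = 767.
Dividing 767 by 31 gives quotient 24 and remainder 23.
(26 + 23) mod 31 = 18.

18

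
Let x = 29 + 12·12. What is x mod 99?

74

12·12 = 144.
144 − 1·99 = 45, so 144 ≡ 45 (mod 99).
(29 + 45) mod 99 = 74.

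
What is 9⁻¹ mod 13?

3

13 = 1·9 + 4
9 = 2·4 + 1
4 = 4·1 + 0
Back-substituting gives 9·3 ≡ 1 (mod 13).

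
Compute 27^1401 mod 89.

76

By repeated squaring mod 89: 27^1≡27, 27^2≡17, 27^4≡22, 27^8≡39, 27^16≡8, 27^32≡64, 27^64≡2, 27^128≡4, 27^256≡16, 27^512≡78, 27^1024≡32.
1401 = 1 + 8 + 16 + 32 + 64 + 256 + 1024, so 27^1401 ≡ 27·39·8·64·2·16·32 ≡ 76 (mod 89).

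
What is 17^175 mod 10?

3

Powers of 7 mod 10 repeat with period 4: 7, 9, 3, 1.
175 mod 4 = 3, so the last digit matches 7^3 = 3.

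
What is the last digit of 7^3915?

3

The units digit of 7^n cycles with period 4: 7, 9, 3, 1, …
3915 mod 4 = 3, so the last digit matches 7^3 = 3.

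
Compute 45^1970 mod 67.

22

Successive squares of 45 mod 67: 45^1≡45, 45^2≡15, 45^4≡24, 45^8≡40, 45^16≡59, 45^32≡64, 45^64≡9, 45^128≡14, 45^256≡62, 45^512≡25, 45^1024≡22.
1970 = 2 + 16 + 32 + 128 + 256 + 512 + 1024, so 45^1970 ≡ 15·59·64·14·62·25·22 ≡ 22 (mod 67).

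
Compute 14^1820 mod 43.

By repeated squaring mod 43: 14^1≡14, 14^2≡24, 14^4≡17, 14^8≡31, 14^16≡15, 14^32≡10, 14^64≡14, 14^128≡24, 14^256≡17, 14^512≡31, 14^1024≡15.
1820 = 4 + 8 + 16 + 256 + 512 + 1024, so 14^1820 ≡ 17·31·15·17·31·15 ≡ 6 (mod 43).

6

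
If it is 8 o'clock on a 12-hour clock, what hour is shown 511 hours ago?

1

511 = 42·12 + 7, so 511 mod 12 = 7.
8 − 7 → 1 on a 12-hour dial.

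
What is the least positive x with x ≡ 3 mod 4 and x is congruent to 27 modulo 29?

Since 29·1 ≡ 1 (mod 4), take x = 27 + 29·((3−27)·1 mod 4) = 27 + 29·0 = 27.
Check: 27 mod 4 = 3, 27 mod 29 = 27.

27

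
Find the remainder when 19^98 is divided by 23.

By repeated squaring mod 23: 19^1≡19, 19^2≡16, 19^4≡3, 19^8≡9, 19^16≡12, 19^32≡6, 19^64≡13.
Since 98 = 2 + 32 + 64 in binary, 19^98 ≡ 16·6·13 ≡ 6 (mod 23).

6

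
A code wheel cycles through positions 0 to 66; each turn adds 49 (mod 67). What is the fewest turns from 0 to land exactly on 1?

49·26 = 1274 = 19·67 + 1, so 49⁻¹ ≡ 26 (mod 67).

26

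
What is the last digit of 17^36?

Powers of 7 mod 10 repeat with period 4: 7, 9, 3, 1.
36 leaves remainder 0 on division by 4, so 17^36 ends in 1.

1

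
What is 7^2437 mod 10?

7

Powers of 7 mod 10 repeat with period 4: 7, 9, 3, 1.
2437 leaves remainder 1 on division by 4, so 7^2437 ends in 7.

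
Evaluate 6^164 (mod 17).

4

Successive squares of 6 mod 17: 6^1≡6, 6^2≡2, 6^4≡4, 6^8≡16, 6^16≡1, 6^32≡1, 6^64≡1, 6^128≡1.
Since 164 = 4 + 32 + 128 in binary, 6^164 ≡ 4·1·1 ≡ 4 (mod 17).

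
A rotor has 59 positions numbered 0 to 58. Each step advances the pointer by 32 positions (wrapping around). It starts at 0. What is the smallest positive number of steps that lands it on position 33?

25

32⁻¹ ≡ 24 (mod 59) because 32·24 = 768 = 13·59 + 1.
Multiplying both sides by 24: x ≡ 24·33 = 792 ≡ 25 (mod 59).
Check: 32·25 = 800 = 13·59 + 33.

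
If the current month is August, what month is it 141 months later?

May

141 mod 12 = 9 (since 11·12 = 132).
August + 9 months → May.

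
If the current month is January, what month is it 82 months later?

November

Dividing 82 by 12 gives quotient 6 and remainder 10.
January + 10 months → November.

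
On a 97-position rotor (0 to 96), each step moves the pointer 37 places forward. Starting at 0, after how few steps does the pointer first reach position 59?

37⁻¹ ≡ 21 (mod 97) because 37·21 = 777 = 8·97 + 1.
So x ≡ 21·59 = 1239 ≡ 75 (mod 97).
Check: 37·75 = 2775 = 28·97 + 59.

75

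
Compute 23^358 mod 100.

By repeated squaring mod 100: 23^1≡23, 23^2≡29, 23^4≡41, 23^8≡81, 23^16≡61, 23^32≡21, 23^64≡41, 23^128≡81, 23^256≡61.
Since 358 = 2 + 4 + 32 + 64 + 256 in binary, 23^358 ≡ 29·41·21·41·61 ≡ 69 (mod 100).

69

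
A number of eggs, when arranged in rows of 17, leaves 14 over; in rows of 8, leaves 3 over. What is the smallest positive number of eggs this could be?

99

x ≡ 3 (mod 8) gives x ∈ {3, 11, 19, 27, 35, 43, 51, 59, …}.
The first of these with x mod 17 = 14 is 99.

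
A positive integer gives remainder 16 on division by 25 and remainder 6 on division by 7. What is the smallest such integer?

x ≡ 6 (mod 7) gives x ∈ {6, 13, 20, 27, 34, 41}.
The first of these with x mod 25 = 16 is 41.

41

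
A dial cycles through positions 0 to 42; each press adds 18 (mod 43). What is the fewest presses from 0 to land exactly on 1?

43 = 2·18 + 7
18 = 2·7 + 4
7 = 1·4 + 3
4 = 1·3 + 1
3 = 3·1 + 0
Back-substituting gives 18·12 ≡ 1 (mod 43).

12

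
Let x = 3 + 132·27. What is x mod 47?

132·27 = 3564.
3564 mod 47 = 39 (since 75·47 = 3525).
(3 + 39) mod 47 = 42.

42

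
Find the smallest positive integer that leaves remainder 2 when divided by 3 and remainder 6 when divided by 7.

x ≡ 2 (mod 3) gives x ∈ {2, 5, 8, 11, 14, 17, 20}.
The first of these with x mod 7 = 6 is 20.

20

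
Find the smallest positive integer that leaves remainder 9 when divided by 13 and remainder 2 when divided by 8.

74

x ≡ 2 (mod 8) gives x ∈ {2, 10, 18, 26, 34, 42, 50, 58, …}.
The first of these with x mod 13 = 9 is 74.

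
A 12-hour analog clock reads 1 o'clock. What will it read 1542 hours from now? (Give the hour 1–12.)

Dividing 1542 by 12 gives quotient 128 and remainder 6.
1 + 6 → 7 on a 12-hour dial.

7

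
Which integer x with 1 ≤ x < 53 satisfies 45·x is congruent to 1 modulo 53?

33

45·33 = 1485 = 28·53 + 1, so 45⁻¹ ≡ 33 (mod 53).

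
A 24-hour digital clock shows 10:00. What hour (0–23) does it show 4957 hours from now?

4957 mod 24 = 13 (since 206·24 = 4944).
(10 + 13) mod 24 = 23.

23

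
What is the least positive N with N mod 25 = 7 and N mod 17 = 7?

x ≡ 7 (mod 17) gives x ∈ {7}.
The first of these with x mod 25 = 7 is 7.

7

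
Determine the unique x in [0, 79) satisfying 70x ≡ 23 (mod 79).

The inverse of 70 mod 79 is 35 (since 70·35 = 2450 ≡ 1).
Multiplying both sides by 35: x ≡ 35·23 = 805 ≡ 15 (mod 79).

15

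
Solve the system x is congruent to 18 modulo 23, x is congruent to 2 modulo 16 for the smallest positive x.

Since 16·13 ≡ 1 (mod 23), take x = 2 + 16·((18−2)·13 mod 23) = 2 + 16·1 = 18.
Check: 18 mod 23 = 18, 18 mod 16 = 2.

18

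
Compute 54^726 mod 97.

22

By repeated squaring mod 97: 54^1≡54, 54^2≡6, 54^4≡36, 54^8≡35, 54^16≡61, 54^32≡35, 54^64≡61, 54^128≡35, 54^256≡61, 54^512≡35.
726 = 2 + 4 + 16 + 64 + 128 + 512, so 54^726 ≡ 6·36·61·61·35·35 ≡ 22 (mod 97).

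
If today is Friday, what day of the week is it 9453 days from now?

Monday

9453 mod 7 = 3 (since 1350·7 = 9450).
Friday + 3 days → Monday.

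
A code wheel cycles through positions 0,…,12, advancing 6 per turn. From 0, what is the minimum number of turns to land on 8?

10

6⁻¹ ≡ 11 (mod 13) because 6·11 = 66 = 5·13 + 1.
So x ≡ 11·8 = 88 ≡ 10 (mod 13).
Check: 6·10 = 60 = 4·13 + 8.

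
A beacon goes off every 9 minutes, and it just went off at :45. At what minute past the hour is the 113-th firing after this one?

42

113·9 = 1017.
1017 mod 60 = 57 (since 16·60 = 960).
(45 + 57) mod 60 = 42.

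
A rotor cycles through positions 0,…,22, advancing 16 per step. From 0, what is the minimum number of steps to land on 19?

17

The inverse of 16 mod 23 is 13 (since 16·13 = 208 ≡ 1).
Multiplying both sides by 13: x ≡ 13·19 = 247 ≡ 17 (mod 23).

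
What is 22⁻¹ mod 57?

22·13 = 286 = 5·57 + 1, so 22⁻¹ ≡ 13 (mod 57).

13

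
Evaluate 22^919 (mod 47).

Square-and-reduce mod 47: 22^1≡22, 22^2≡14, 22^4≡8, 22^8≡17, 22^16≡7, 22^32≡2, 22^64≡4, 22^128≡16, 22^256≡21, 22^512≡18.
Since 919 = 1 + 2 + 4 + 16 + 128 + 256 + 512 in binary, 22^919 ≡ 22·14·8·7·16·21·18 ≡ 15 (mod 47).

15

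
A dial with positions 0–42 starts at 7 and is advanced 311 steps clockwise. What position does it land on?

311 − 7·43 = 10, so 311 ≡ 10 (mod 43).
(7 + 10) mod 43 = 17.

17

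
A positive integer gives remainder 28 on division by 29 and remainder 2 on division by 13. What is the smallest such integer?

28

x ≡ 2 (mod 13) gives x ∈ {2, 15, 28}.
The first of these with x mod 29 = 28 is 28.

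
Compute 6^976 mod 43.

6

Square-and-reduce mod 43: 6^1≡6, 6^2≡36, 6^4≡6, 6^8≡36, 6^16≡6, 6^32≡36, 6^64≡6, 6^128≡36, 6^256≡6, 6^512≡36.
Since 976 = 16 + 64 + 128 + 256 + 512 in binary, 6^976 ≡ 6·6·36·6·36 ≡ 6 (mod 43).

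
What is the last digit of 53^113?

3

Last digits of 3^n: 3, 9, 7, 1 (period 4).
113 mod 4 = 1, so the last digit matches 3^1 = 3.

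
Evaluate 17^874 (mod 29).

28

By repeated squaring mod 29: 17^1≡17, 17^2≡28, 17^4≡1, 17^8≡1, 17^16≡1, 17^32≡1, 17^64≡1, 17^128≡1, 17^256≡1, 17^512≡1.
Since 874 = 2 + 8 + 32 + 64 + 256 + 512 in binary, 17^874 ≡ 28·1·1·1·1·1 ≡ 28 (mod 29).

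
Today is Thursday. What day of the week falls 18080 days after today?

18080 = 2582·7 + 6, so 18080 mod 7 = 6.
Thursday + 6 days → Wednesday.

Wednesday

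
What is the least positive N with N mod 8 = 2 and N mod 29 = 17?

162

x ≡ 2 (mod 8) gives x ∈ {2, 10, 18, 26, 34, 42, 50, 58, …}.
The first of these with x mod 29 = 17 is 162.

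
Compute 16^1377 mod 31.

By repeated squaring mod 31: 16^1≡16, 16^2≡8, 16^4≡2, 16^8≡4, 16^16≡16, 16^32≡8, 16^64≡2, 16^128≡4, 16^256≡16, 16^512≡8, 16^1024≡2.
1377 = 1 + 32 + 64 + 256 + 1024, so 16^1377 ≡ 16·8·2·16·2 ≡ 8 (mod 31).

8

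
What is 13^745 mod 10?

Powers of 3 mod 10 repeat with period 4: 3, 9, 7, 1.
745 mod 4 = 1, so the last digit matches 3^1 = 3.

3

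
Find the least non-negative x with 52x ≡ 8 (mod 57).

The inverse of 52 mod 57 is 34 (since 52·34 = 1768 ≡ 1).
Multiplying both sides by 34: x ≡ 34·8 = 272 ≡ 44 (mod 57).
Check: 52·44 = 2288 = 40·57 + 8.

44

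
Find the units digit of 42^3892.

Last digits of 2^n: 2, 4, 8, 6 (period 4).
3892 leaves remainder 0 on division by 4, so 42^3892 ends in 6.

6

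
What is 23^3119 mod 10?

Last digits of 3^n: 3, 9, 7, 1 (period 4).
3119 leaves remainder 3 on division by 4, so 23^3119 ends in 7.

7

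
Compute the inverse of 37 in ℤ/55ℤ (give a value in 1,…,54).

3

55 = 1·37 + 18
37 = 2·18 + 1
18 = 18·1 + 0
Back-substituting gives 37·3 ≡ 1 (mod 55).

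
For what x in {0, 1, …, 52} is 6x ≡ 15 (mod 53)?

29

The inverse of 6 mod 53 is 9 (since 6·9 = 54 ≡ 1).
So x ≡ 9·15 = 135 ≡ 29 (mod 53).
Check: 6·29 = 174 = 3·53 + 15.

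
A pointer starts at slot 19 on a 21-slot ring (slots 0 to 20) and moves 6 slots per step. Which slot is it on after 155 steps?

4

155·6 = 930.
Dividing 930 by 21 gives quotient 44 and remainder 6.
(19 + 6) mod 21 = 4.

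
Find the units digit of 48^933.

8

Last digits of 8^n: 8, 4, 2, 6 (period 4).
933 mod 4 = 1, so the last digit matches 8^1 = 8.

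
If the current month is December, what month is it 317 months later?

May

Dividing 317 by 12 gives quotient 26 and remainder 5.
December + 5 months → May.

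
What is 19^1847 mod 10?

9

The units digit of 19^n cycles with period 2: 9, 1, …
1847 mod 2 = 1, so the last digit matches 9^1 = 9.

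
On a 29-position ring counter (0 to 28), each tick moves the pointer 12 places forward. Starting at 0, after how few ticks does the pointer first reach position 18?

16

12⁻¹ ≡ 17 (mod 29) because 12·17 = 204 = 7·29 + 1.
Multiplying both sides by 17: x ≡ 17·18 = 306 ≡ 16 (mod 29).
Check: 12·16 = 192 = 6·29 + 18.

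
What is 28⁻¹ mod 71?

33

28·33 = 924 = 13·71 + 1, so 28⁻¹ ≡ 33 (mod 71).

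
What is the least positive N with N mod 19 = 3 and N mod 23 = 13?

Since 23·5 ≡ 1 (mod 19), take x = 13 + 23·((3−13)·5 mod 19) = 13 + 23·7 = 174.
Check: 174 mod 19 = 3, 174 mod 23 = 13.

174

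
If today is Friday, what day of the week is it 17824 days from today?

Sunday

17824 = 2546·7 + 2, so 17824 mod 7 = 2.
Friday + 2 days → Sunday.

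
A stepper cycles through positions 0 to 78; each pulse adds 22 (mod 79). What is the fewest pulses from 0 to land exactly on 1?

18

79 = 3·22 + 13
22 = 1·13 + 9
13 = 1·9 + 4
9 = 2·4 + 1
4 = 4·1 + 0
Back-substituting gives 22·18 ≡ 1 (mod 79).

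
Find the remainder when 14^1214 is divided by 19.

Square-and-reduce mod 19: 14^1≡14, 14^2≡6, 14^4≡17, 14^8≡4, 14^16≡16, 14^32≡9, 14^64≡5, 14^128≡6, 14^256≡17, 14^512≡4, 14^1024≡16.
1214 = 2 + 4 + 8 + 16 + 32 + 128 + 1024, so 14^1214 ≡ 6·17·4·16·9·6·16 ≡ 4 (mod 19).

4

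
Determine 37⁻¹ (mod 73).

73 = 1·37 + 36
37 = 1·36 + 1
36 = 36·1 + 0
Back-substituting gives 37·2 ≡ 1 (mod 73).

2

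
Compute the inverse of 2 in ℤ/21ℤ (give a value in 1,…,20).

21 = 10·2 + 1
2 = 2·1 + 0
Back-substituting gives 2·11 ≡ 1 (mod 21).

11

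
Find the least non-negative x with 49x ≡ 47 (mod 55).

The inverse of 49 mod 55 is 9 (since 49·9 = 441 ≡ 1).
So x ≡ 9·47 = 423 ≡ 38 (mod 55).

38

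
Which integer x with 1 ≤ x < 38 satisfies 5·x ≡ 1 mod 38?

5·23 = 115 = 3·38 + 1, so 5⁻¹ ≡ 23 (mod 38).

23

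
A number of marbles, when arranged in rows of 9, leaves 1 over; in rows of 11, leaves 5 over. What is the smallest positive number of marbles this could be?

x ≡ 1 (mod 9) gives x ∈ {1, 10, 19, 28, 37, 46, 55, 64, …}.
The first of these with x mod 11 = 5 is 82.

82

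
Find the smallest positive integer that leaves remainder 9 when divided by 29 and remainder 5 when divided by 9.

212

x ≡ 5 (mod 9) gives x ∈ {5, 14, 23, 32, 41, 50, 59, 68, …}.
The first of these with x mod 29 = 9 is 212.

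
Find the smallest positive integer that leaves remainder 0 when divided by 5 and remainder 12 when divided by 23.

x ≡ 0 (mod 5) gives x ∈ {0, 5, 10, 15, 20, 25, 30, 35}.
The first of these with x mod 23 = 12 is 35.

35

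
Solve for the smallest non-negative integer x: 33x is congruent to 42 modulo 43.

The inverse of 33 mod 43 is 30 (since 33·30 = 990 ≡ 1).
Multiplying both sides by 30: x ≡ 30·42 = 1260 ≡ 13 (mod 43).
Check: 33·13 = 429 = 9·43 + 42.

13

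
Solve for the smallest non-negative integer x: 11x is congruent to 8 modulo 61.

The inverse of 11 mod 61 is 50 (since 11·50 = 550 ≡ 1).
Multiplying both sides by 50: x ≡ 50·8 = 400 ≡ 34 (mod 61).
Check: 11·34 = 374 = 6·61 + 8.

34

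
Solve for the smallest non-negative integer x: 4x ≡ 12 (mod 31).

4⁻¹ ≡ 8 (mod 31) because 4·8 = 32 = 1·31 + 1.
Multiplying both sides by 8: x ≡ 8·12 = 96 ≡ 3 (mod 31).

3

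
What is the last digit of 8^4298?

4

Powers of 8 mod 10 repeat with period 4: 8, 4, 2, 6.
4298 mod 4 = 2, so the last digit matches 8^2 = 4.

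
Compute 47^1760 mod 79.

By repeated squaring mod 79: 47^1≡47, 47^2≡76, 47^4≡9, 47^8≡2, 47^16≡4, 47^32≡16, 47^64≡19, 47^128≡45, 47^256≡50, 47^512≡51, 47^1024≡73.
1760 = 32 + 64 + 128 + 512 + 1024, so 47^1760 ≡ 16·19·45·51·73 ≡ 51 (mod 79).

51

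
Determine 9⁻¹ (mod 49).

11

9·11 = 99 = 2·49 + 1, so 9⁻¹ ≡ 11 (mod 49).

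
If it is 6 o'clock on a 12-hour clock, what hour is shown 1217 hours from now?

11

1217 − 101·12 = 5, so 1217 ≡ 5 (mod 12).
6 + 5 → 11 on a 12-hour dial.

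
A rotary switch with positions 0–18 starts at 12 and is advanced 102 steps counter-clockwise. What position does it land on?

Dividing 102 by 19 gives quotient 5 and remainder 7.
(12 − 7) mod 19 = 5.

5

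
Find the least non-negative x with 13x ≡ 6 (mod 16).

The inverse of 13 mod 16 is 5 (since 13·5 = 65 ≡ 1).
Multiplying both sides by 5: x ≡ 5·6 = 30 ≡ 14 (mod 16).
Check: 13·14 = 182 = 11·16 + 6.

14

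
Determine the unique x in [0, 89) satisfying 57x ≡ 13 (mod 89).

The inverse of 57 mod 89 is 25 (since 57·25 = 1425 ≡ 1).
So x ≡ 25·13 = 325 ≡ 58 (mod 89).

58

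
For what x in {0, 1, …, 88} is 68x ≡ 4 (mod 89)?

The inverse of 68 mod 89 is 72 (since 68·72 = 4896 ≡ 1).
Multiplying both sides by 72: x ≡ 72·4 = 288 ≡ 21 (mod 89).

21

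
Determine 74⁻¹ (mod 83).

46

83 = 1·74 + 9
74 = 8·9 + 2
9 = 4·2 + 1
2 = 2·1 + 0
Back-substituting gives 74·46 ≡ 1 (mod 83).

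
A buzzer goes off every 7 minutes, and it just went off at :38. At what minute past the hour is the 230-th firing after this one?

28

230·7 = 1610.
1610 − 26·60 = 50, so 1610 ≡ 50 (mod 60).
(38 + 50) mod 60 = 28.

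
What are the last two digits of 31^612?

Successive squares of 31 mod 100: 31^1≡31, 31^2≡61, 31^4≡21, 31^8≡41, 31^16≡81, 31^32≡61, 31^64≡21, 31^128≡41, 31^256≡81, 31^512≡61.
612 = 4 + 32 + 64 + 512, so 31^612 ≡ 21·61·21·61 ≡ 61 (mod 100).

61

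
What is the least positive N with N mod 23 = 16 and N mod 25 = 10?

85

Since 25·12 ≡ 1 (mod 23), take x = 10 + 25·((16−10)·12 mod 23) = 10 + 25·3 = 85.
Check: 85 mod 23 = 16, 85 mod 25 = 10.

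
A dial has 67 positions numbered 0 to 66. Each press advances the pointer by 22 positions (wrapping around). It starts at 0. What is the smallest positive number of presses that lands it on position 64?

9

The inverse of 22 mod 67 is 64 (since 22·64 = 1408 ≡ 1).
Multiplying both sides by 64: x ≡ 64·64 = 4096 ≡ 9 (mod 67).
Check: 22·9 = 198 = 2·67 + 64.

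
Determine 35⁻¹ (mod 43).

43 = 1·35 + 8
35 = 4·8 + 3
8 = 2·3 + 2
3 = 1·2 + 1
2 = 2·1 + 0
Back-substituting gives 35·16 ≡ 1 (mod 43).

16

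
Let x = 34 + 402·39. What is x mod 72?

16

402·39 = 15678.
15678 − 217·72 = 54, so 15678 ≡ 54 (mod 72).
(34 + 54) mod 72 = 16.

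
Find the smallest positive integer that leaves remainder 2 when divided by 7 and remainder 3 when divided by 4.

x ≡ 3 (mod 4) gives x ∈ {3, 7, 11, 15, 19, 23}.
The first of these with x mod 7 = 2 is 23.

23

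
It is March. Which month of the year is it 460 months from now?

460 − 38·12 = 4, so 460 ≡ 4 (mod 12).
March + 4 months → July.

July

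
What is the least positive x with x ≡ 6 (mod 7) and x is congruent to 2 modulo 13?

41

x ≡ 6 (mod 7) gives x ∈ {6, 13, 20, 27, 34, 41}.
The first of these with x mod 13 = 2 is 41.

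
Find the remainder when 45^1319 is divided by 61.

By repeated squaring mod 61: 45^1≡45, 45^2≡12, 45^4≡22, 45^8≡57, 45^16≡16, 45^32≡12, 45^64≡22, 45^128≡57, 45^256≡16, 45^512≡12, 45^1024≡22.
1319 = 1 + 2 + 4 + 32 + 256 + 1024, so 45^1319 ≡ 45·12·22·12·16·22 ≡ 19 (mod 61).

19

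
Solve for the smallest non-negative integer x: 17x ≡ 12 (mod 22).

2

The inverse of 17 mod 22 is 13 (since 17·13 = 221 ≡ 1).
Multiplying both sides by 13: x ≡ 13·12 = 156 ≡ 2 (mod 22).
Check: 17·2 = 34 = 1·22 + 12.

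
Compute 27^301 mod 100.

27

Square-and-reduce mod 100: 27^1≡27, 27^2≡29, 27^4≡41, 27^8≡81, 27^16≡61, 27^32≡21, 27^64≡41, 27^128≡81, 27^256≡61.
Since 301 = 1 + 4 + 8 + 32 + 256 in binary, 27^301 ≡ 27·41·81·21·61 ≡ 27 (mod 100).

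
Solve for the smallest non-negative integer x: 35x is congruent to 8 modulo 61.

56

35⁻¹ ≡ 7 (mod 61) because 35·7 = 245 = 4·61 + 1.
So x ≡ 7·8 = 56 ≡ 56 (mod 61).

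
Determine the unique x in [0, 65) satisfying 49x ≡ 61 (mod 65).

49

49⁻¹ ≡ 4 (mod 65) because 49·4 = 196 = 3·65 + 1.
So x ≡ 4·61 = 244 ≡ 49 (mod 65).
Check: 49·49 = 2401 = 36·65 + 61.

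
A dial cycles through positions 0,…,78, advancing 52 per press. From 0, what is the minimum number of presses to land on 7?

52⁻¹ ≡ 38 (mod 79) because 52·38 = 1976 = 25·79 + 1.
Multiplying both sides by 38: x ≡ 38·7 = 266 ≡ 29 (mod 79).
Check: 52·29 = 1508 = 19·79 + 7.

29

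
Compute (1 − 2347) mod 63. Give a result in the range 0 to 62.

Dividing 2347 by 63 gives quotient 37 and remainder 16.
(1 − 16) mod 63 = 48.

48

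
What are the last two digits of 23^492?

Successive squares of 23 mod 100: 23^1≡23, 23^2≡29, 23^4≡41, 23^8≡81, 23^16≡61, 23^32≡21, 23^64≡41, 23^128≡81, 23^256≡61.
492 = 4 + 8 + 32 + 64 + 128 + 256, so 23^492 ≡ 41·81·21·41·81·61 ≡ 21 (mod 100).

21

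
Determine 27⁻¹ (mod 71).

50

71 = 2·27 + 17
27 = 1·17 + 10
17 = 1·10 + 7
10 = 1·7 + 3
7 = 2·3 + 1
3 = 3·1 + 0
Back-substituting gives 27·50 ≡ 1 (mod 71).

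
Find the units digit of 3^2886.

9

Last digits of 3^n: 3, 9, 7, 1 (period 4).
2886 leaves remainder 2 on division by 4, so 3^2886 ends in 9.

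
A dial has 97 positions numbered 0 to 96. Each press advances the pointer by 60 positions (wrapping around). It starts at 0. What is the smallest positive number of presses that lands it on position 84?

79

60⁻¹ ≡ 76 (mod 97) because 60·76 = 4560 = 47·97 + 1.
Multiplying both sides by 76: x ≡ 76·84 = 6384 ≡ 79 (mod 97).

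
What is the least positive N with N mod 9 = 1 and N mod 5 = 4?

x ≡ 4 (mod 5) gives x ∈ {4, 9, 14, 19}.
The first of these with x mod 9 = 1 is 19.

19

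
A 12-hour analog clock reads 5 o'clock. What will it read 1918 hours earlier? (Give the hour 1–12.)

7

1918 = 159·12 + 10, so 1918 mod 12 = 10.
5 − 10 → 7 on a 12-hour dial.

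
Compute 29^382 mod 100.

41

Successive squares of 29 mod 100: 29^1≡29, 29^2≡41, 29^4≡81, 29^8≡61, 29^16≡21, 29^32≡41, 29^64≡81, 29^128≡61, 29^256≡21.
Since 382 = 2 + 4 + 8 + 16 + 32 + 64 + 256 in binary, 29^382 ≡ 41·81·61·21·41·81·21 ≡ 41 (mod 100).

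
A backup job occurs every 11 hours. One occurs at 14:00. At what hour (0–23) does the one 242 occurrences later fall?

12

242·11 = 2662.
Dividing 2662 by 24 gives quotient 110 and remainder 22.
(14 + 22) mod 24 = 12.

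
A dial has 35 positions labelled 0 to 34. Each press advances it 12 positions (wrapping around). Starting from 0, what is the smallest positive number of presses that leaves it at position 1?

3

35 = 2·12 + 11
12 = 1·11 + 1
11 = 11·1 + 0
Back-substituting gives 12·3 ≡ 1 (mod 35).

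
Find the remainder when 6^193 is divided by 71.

By repeated squaring mod 71: 6^1≡6, 6^2≡36, 6^4≡18, 6^8≡40, 6^16≡38, 6^32≡24, 6^64≡8, 6^128≡64.
Since 193 = 1 + 64 + 128 in binary, 6^193 ≡ 6·8·64 ≡ 19 (mod 71).

19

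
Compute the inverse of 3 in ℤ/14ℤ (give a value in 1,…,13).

14 = 4·3 + 2
3 = 1·2 + 1
2 = 2·1 + 0
Back-substituting gives 3·5 ≡ 1 (mod 14).

5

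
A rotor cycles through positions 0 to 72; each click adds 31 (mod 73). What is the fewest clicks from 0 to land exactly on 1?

33

31·33 = 1023 = 14·73 + 1, so 31⁻¹ ≡ 33 (mod 73).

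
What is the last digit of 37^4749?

7

The units digit of 37^n cycles with period 4: 7, 9, 3, 1, …
4749 leaves remainder 1 on division by 4, so 37^4749 ends in 7.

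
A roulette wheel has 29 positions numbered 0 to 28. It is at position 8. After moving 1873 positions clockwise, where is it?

25

1873 mod 29 = 17 (since 64·29 = 1856).
(8 + 17) mod 29 = 25.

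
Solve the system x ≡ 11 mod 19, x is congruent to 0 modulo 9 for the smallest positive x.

Since 9·17 ≡ 1 (mod 19), take x = 0 + 9·((11−0)·17 mod 19) = 0 + 9·16 = 144.
Check: 144 mod 19 = 11, 144 mod 9 = 0.

144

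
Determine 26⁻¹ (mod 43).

5

26·5 = 130 = 3·43 + 1, so 26⁻¹ ≡ 5 (mod 43).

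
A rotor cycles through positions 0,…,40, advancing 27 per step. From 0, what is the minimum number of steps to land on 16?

34

27⁻¹ ≡ 38 (mod 41) because 27·38 = 1026 = 25·41 + 1.
Multiplying both sides by 38: x ≡ 38·16 = 608 ≡ 34 (mod 41).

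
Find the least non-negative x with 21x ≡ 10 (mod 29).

The inverse of 21 mod 29 is 18 (since 21·18 = 378 ≡ 1).
So x ≡ 18·10 = 180 ≡ 6 (mod 29).
Check: 21·6 = 126 = 4·29 + 10.

6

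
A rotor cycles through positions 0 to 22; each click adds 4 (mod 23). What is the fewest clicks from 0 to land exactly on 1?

4·6 = 24 = 1·23 + 1, so 4⁻¹ ≡ 6 (mod 23).

6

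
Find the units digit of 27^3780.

1

Last digits of 7^n: 7, 9, 3, 1 (period 4).
3780 leaves remainder 0 on division by 4, so 27^3780 ends in 1.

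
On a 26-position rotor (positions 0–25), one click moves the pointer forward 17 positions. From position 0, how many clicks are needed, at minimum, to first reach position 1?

26 = 1·17 + 9
17 = 1·9 + 8
9 = 1·8 + 1
8 = 8·1 + 0
Back-substituting gives 17·23 ≡ 1 (mod 26).

23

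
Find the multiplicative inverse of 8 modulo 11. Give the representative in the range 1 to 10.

11 = 1·8 + 3
8 = 2·3 + 2
3 = 1·2 + 1
2 = 2·1 + 0
Back-substituting gives 8·7 ≡ 1 (mod 11).

7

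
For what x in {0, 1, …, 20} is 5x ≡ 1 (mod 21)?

17

5⁻¹ ≡ 17 (mod 21) because 5·17 = 85 = 4·21 + 1.
So x ≡ 17·1 = 17 ≡ 17 (mod 21).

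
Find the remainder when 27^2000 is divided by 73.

Successive squares of 27 mod 73: 27^1≡27, 27^2≡72, 27^4≡1, 27^8≡1, 27^16≡1, 27^32≡1, 27^64≡1, 27^128≡1, 27^256≡1, 27^512≡1, 27^1024≡1.
Since 2000 = 16 + 64 + 128 + 256 + 512 + 1024 in binary, 27^2000 ≡ 1·1·1·1·1·1 ≡ 1 (mod 73).

1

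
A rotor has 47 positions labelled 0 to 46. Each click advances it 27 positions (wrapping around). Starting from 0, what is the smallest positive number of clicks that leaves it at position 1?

7

47 = 1·27 + 20
27 = 1·20 + 7
20 = 2·7 + 6
7 = 1·6 + 1
6 = 6·1 + 0
Back-substituting gives 27·7 ≡ 1 (mod 47).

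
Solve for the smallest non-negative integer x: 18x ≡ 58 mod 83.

77

The inverse of 18 mod 83 is 60 (since 18·60 = 1080 ≡ 1).
Multiplying both sides by 60: x ≡ 60·58 = 3480 ≡ 77 (mod 83).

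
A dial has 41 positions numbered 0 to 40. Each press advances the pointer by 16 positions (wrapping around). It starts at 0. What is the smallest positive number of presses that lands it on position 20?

32

16⁻¹ ≡ 18 (mod 41) because 16·18 = 288 = 7·41 + 1.
So x ≡ 18·20 = 360 ≡ 32 (mod 41).
Check: 16·32 = 512 = 12·41 + 20.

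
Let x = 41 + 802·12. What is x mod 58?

802·12 = 9624.
Dividing 9624 by 58 gives quotient 165 and remainder 54.
(41 + 54) mod 58 = 37.

37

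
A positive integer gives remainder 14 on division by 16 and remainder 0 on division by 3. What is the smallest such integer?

30

x ≡ 0 (mod 3) gives x ∈ {0, 3, 6, 9, 12, 15, 18, 21, …}.
The first of these with x mod 16 = 14 is 30.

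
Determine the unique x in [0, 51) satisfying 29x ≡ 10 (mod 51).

The inverse of 29 mod 51 is 44 (since 29·44 = 1276 ≡ 1).
So x ≡ 44·10 = 440 ≡ 32 (mod 51).

32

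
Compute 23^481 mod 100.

23

By repeated squaring mod 100: 23^1≡23, 23^2≡29, 23^4≡41, 23^8≡81, 23^16≡61, 23^32≡21, 23^64≡41, 23^128≡81, 23^256≡61.
Since 481 = 1 + 32 + 64 + 128 + 256 in binary, 23^481 ≡ 23·21·41·81·61 ≡ 23 (mod 100).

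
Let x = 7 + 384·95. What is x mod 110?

77

384·95 = 36480.
36480 mod 110 = 70 (since 331·110 = 36410).
(7 + 70) mod 110 = 77.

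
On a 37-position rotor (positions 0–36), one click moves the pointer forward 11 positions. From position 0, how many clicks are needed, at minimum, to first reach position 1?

11·27 = 297 = 8·37 + 1, so 11⁻¹ ≡ 27 (mod 37).

27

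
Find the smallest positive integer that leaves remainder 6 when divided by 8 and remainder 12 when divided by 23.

150

x ≡ 6 (mod 8) gives x ∈ {6, 14, 22, 30, 38, 46, 54, 62, …}.
The first of these with x mod 23 = 12 is 150.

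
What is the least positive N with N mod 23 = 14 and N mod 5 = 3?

83

x ≡ 3 (mod 5) gives x ∈ {3, 8, 13, 18, 23, 28, 33, 38, …}.
The first of these with x mod 23 = 14 is 83.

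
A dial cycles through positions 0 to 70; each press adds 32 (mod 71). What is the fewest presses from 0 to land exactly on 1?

32·20 = 640 = 9·71 + 1, so 32⁻¹ ≡ 20 (mod 71).

20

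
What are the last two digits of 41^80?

01

By repeated squaring mod 100: 41^1≡41, 41^2≡81, 41^4≡61, 41^8≡21, 41^16≡41, 41^32≡81, 41^64≡61.
80 = 16 + 64, so 41^80 ≡ 41·61 ≡ 1 (mod 100).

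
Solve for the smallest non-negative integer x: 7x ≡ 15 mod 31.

The inverse of 7 mod 31 is 9 (since 7·9 = 63 ≡ 1).
Multiplying both sides by 9: x ≡ 9·15 = 135 ≡ 11 (mod 31).
Check: 7·11 = 77 = 2·31 + 15.

11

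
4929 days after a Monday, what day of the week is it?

4929 − 704·7 = 1, so 4929 ≡ 1 (mod 7).
Monday + 1 day → Tuesday.

Tuesday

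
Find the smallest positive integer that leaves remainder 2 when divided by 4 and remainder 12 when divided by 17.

46

x ≡ 2 (mod 4) gives x ∈ {2, 6, 10, 14, 18, 22, 26, 30, …}.
The first of these with x mod 17 = 12 is 46.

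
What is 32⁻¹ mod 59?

24

59 = 1·32 + 27
32 = 1·27 + 5
27 = 5·5 + 2
5 = 2·2 + 1
2 = 2·1 + 0
Back-substituting gives 32·24 ≡ 1 (mod 59).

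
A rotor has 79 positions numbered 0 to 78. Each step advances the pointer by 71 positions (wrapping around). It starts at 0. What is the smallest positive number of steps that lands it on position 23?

71⁻¹ ≡ 69 (mod 79) because 71·69 = 4899 = 62·79 + 1.
Multiplying both sides by 69: x ≡ 69·23 = 1587 ≡ 7 (mod 79).
Check: 71·7 = 497 = 6·79 + 23.

7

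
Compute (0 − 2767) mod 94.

53

2767 = 29·94 + 41, so 2767 mod 94 = 41.
(0 − 41) mod 94 = 53.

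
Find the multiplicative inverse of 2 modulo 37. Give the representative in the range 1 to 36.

19

37 = 18·2 + 1
2 = 2·1 + 0
Back-substituting gives 2·19 ≡ 1 (mod 37).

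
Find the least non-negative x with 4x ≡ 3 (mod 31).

The inverse of 4 mod 31 is 8 (since 4·8 = 32 ≡ 1).
Multiplying both sides by 8: x ≡ 8·3 = 24 ≡ 24 (mod 31).
Check: 4·24 = 96 = 3·31 + 3.

24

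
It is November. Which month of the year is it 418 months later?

September

418 − 34·12 = 10, so 418 ≡ 10 (mod 12).
November + 10 months → September.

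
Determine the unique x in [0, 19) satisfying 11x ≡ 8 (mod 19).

11⁻¹ ≡ 7 (mod 19) because 11·7 = 77 = 4·19 + 1.
Multiplying both sides by 7: x ≡ 7·8 = 56 ≡ 18 (mod 19).

18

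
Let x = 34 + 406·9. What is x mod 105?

13

406·9 = 3654.
3654 mod 105 = 84 (since 34·105 = 3570).
(34 + 84) mod 105 = 13.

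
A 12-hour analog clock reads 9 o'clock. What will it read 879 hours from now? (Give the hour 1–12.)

879 = 73·12 + 3, so 879 mod 12 = 3.
9 + 3 → 12 on a 12-hour dial.

12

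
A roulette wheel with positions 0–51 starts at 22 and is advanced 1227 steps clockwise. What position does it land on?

1227 mod 52 = 31 (since 23·52 = 1196).
(22 + 31) mod 52 = 1.

1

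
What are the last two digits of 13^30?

49

Square-and-reduce mod 100: 13^1≡13, 13^2≡69, 13^4≡61, 13^8≡21, 13^16≡41.
Since 30 = 2 + 4 + 8 + 16 in binary, 13^30 ≡ 69·61·21·41 ≡ 49 (mod 100).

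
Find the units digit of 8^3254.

4

Powers of 8 mod 10 repeat with period 4: 8, 4, 2, 6.
3254 mod 4 = 2, so the last digit matches 8^2 = 4.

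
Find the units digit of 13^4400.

1

Powers of 3 mod 10 repeat with period 4: 3, 9, 7, 1.
4400 leaves remainder 0 on division by 4, so 13^4400 ends in 1.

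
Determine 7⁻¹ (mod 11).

8

11 = 1·7 + 4
7 = 1·4 + 3
4 = 1·3 + 1
3 = 3·1 + 0
Back-substituting gives 7·8 ≡ 1 (mod 11).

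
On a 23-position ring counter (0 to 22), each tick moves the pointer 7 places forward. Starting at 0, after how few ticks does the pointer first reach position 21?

7⁻¹ ≡ 10 (mod 23) because 7·10 = 70 = 3·23 + 1.
So x ≡ 10·21 = 210 ≡ 3 (mod 23).
Check: 7·3 = 21 = 0·23 + 21.

3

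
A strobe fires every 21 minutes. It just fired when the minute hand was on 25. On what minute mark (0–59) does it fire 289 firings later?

289·21 = 6069.
6069 = 101·60 + 9, so 6069 mod 60 = 9.
(25 + 9) mod 60 = 34.

34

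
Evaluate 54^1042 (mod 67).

17

Square-and-reduce mod 67: 54^1≡54, 54^2≡35, 54^4≡19, 54^8≡26, 54^16≡6, 54^32≡36, 54^64≡23, 54^128≡60, 54^256≡49, 54^512≡56, 54^1024≡54.
1042 = 2 + 16 + 1024, so 54^1042 ≡ 35·6·54 ≡ 17 (mod 67).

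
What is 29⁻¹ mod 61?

29·40 = 1160 = 19·61 + 1, so 29⁻¹ ≡ 40 (mod 61).

40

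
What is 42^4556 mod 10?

6

Powers of 2 mod 10 repeat with period 4: 2, 4, 8, 6.
4556 leaves remainder 0 on division by 4, so 42^4556 ends in 6.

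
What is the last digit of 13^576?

1

Last digits of 3^n: 3, 9, 7, 1 (period 4).
576 leaves remainder 0 on division by 4, so 13^576 ends in 1.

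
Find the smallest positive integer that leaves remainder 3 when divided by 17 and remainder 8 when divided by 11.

173

Since 11·14 ≡ 1 (mod 17), take x = 8 + 11·((3−8)·14 mod 17) = 8 + 11·15 = 173.
Check: 173 mod 17 = 3, 173 mod 11 = 8.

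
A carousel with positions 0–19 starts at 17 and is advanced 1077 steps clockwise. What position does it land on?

Dividing 1077 by 20 gives quotient 53 and remainder 17.
(17 + 17) mod 20 = 14.

14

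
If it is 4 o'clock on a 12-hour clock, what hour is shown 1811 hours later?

1811 − 150·12 = 11, so 1811 ≡ 11 (mod 12).
4 + 11 → 3 on a 12-hour dial.

3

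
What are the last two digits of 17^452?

61

Successive squares of 17 mod 100: 17^1≡17, 17^2≡89, 17^4≡21, 17^8≡41, 17^16≡81, 17^32≡61, 17^64≡21, 17^128≡41, 17^256≡81.
Since 452 = 4 + 64 + 128 + 256 in binary, 17^452 ≡ 21·21·41·81 ≡ 61 (mod 100).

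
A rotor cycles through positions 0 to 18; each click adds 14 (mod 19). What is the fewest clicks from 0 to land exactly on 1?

19 = 1·14 + 5
14 = 2·5 + 4
5 = 1·4 + 1
4 = 4·1 + 0
Back-substituting gives 14·15 ≡ 1 (mod 19).

15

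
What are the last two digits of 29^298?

61

Successive squares of 29 mod 100: 29^1≡29, 29^2≡41, 29^4≡81, 29^8≡61, 29^16≡21, 29^32≡41, 29^64≡81, 29^128≡61, 29^256≡21.
Since 298 = 2 + 8 + 32 + 256 in binary, 29^298 ≡ 41·61·41·21 ≡ 61 (mod 100).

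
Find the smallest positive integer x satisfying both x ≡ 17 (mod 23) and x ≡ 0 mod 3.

Since 3·8 ≡ 1 (mod 23), take x = 0 + 3·((17−0)·8 mod 23) = 0 + 3·21 = 63.
Check: 63 mod 23 = 17, 63 mod 3 = 0.

63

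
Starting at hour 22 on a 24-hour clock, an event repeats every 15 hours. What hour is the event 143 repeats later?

143·15 = 2145.
2145 − 89·24 = 9, so 2145 ≡ 9 (mod 24).
(22 + 9) mod 24 = 7.

7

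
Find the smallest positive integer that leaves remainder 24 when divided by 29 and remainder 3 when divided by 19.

x ≡ 3 (mod 19) gives x ∈ {3, 22, 41, 60, 79, 98, 117, 136, …}.
The first of these with x mod 29 = 24 is 459.

459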